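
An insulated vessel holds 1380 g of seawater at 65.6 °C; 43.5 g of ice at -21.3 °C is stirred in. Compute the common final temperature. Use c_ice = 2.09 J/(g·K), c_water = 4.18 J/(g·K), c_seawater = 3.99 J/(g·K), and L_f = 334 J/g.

Taking heat into each body as positive, Σ m c ΔT = 0:
warm ice to 0 °C: 43.5·2.09·(0 − (-21.3)) = 1936.5; melt ice: 43.5·334 = 14529; meltwater 0→T: 43.5·4.18·T = 181.83 T; seawater cools: 1380·3.99·(T − 65.6) = 5506.2(T − 65.6)
5688 T = 361207 − 16465 = 344741
T ≈ 60.61 °C (positive, so assuming full melt was valid).

T_f ≈ 60.6 °C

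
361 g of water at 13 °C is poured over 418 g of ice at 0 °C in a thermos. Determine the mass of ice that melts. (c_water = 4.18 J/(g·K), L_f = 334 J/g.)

m_melted ≈ 58.7 g

Cooling the water to 0 °C releases 361·4.18·13 = 19617 J.
Melting all 418 g of ice would need 418·334 = 139612 J.
Since 19617 < 139612 J, not all the ice melts; equilibrium is at 0 °C.
m_melt = 19617 / L_f = 58.73 g.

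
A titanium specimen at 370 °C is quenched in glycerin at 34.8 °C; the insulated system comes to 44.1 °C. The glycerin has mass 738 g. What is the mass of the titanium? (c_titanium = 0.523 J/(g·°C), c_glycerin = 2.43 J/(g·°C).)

m ≈ 97.8 g

Taking heat into each body as positive, Σ m c ΔT = 0:
m·0.523·(44.1 − 370) + 738·2.43·(44.1 − 34.8) = 0
-170.45 m = -16678
m = -16678/-170.45 ≈ 97.85 g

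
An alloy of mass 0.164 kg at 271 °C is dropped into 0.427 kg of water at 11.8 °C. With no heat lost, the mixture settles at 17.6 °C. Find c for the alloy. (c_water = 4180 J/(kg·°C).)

m_s c (T_s − T_f) = m_water c_water (T_f − T_0):
0.164·c·(271 − 17.6) = 0.427·4180·(17.6 − 11.8)
41.56 c = 10352  ⇒  c ≈ 249.1 J/(kg·°C)

c ≈ 249 J/(kg·°C)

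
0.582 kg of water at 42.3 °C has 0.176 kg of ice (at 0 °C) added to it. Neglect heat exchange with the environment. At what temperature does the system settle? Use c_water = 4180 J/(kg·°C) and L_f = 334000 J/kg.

Conservation of energy gives ΣQ = 0:
latent heat to melt: 0.176·334000 = 58784
  warm the meltwater: 735.68 T
  water cools: 0.582·4180·(T − 42.3) = 2432.8(T − 42.3)
3168.4 T = 102906 − 58784 = 44122
T ≈ 13.93 °C. Since T > 0 °C, the all-ice-melts assumption holds.

T_f ≈ 13.9 °C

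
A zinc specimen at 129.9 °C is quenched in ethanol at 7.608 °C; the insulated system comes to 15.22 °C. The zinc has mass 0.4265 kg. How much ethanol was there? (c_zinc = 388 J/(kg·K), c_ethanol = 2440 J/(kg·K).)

m ≈ 1.02 kg

Energy conservation, ΣQ = 0:
0.4265·388·(15.22 − 129.9) + m·2440·(15.22 − 7.608) = 0
18573 m = 18977
m = 18977/18573 ≈ 1.022 kg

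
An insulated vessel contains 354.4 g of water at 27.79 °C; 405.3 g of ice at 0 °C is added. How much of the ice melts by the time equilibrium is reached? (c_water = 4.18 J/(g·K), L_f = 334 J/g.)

m_melted ≈ 123 g

Cooling the water to 0 °C releases 354.4×4.18×27.79 = 41168 J.
Fully melting the ice requires m_ice L_f = 405.3×334 = 135370 J.
That's not enough to melt it all — equilibrium is at 0 °C with ice remaining.
m_melted×334 = 41168  ⇒  m_melted ≈ 123.3 g.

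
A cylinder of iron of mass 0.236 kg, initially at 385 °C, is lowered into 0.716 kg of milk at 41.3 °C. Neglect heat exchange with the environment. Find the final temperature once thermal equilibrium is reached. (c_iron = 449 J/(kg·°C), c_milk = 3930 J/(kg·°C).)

T_f = Σ m_i c_i T_i / Σ m_i c_i:
T_f = (105.96*385 + 2813.9*41.3) / (105.96 + 2813.9)
    = 157009 / 2919.8 ≈ 53.77 °C

T_f ≈ 53.8 °C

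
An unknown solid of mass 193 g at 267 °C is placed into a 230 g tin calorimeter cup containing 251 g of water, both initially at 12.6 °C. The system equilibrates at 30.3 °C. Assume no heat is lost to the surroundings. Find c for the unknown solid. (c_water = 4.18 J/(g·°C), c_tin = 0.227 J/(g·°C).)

c ≈ 0.427 J/(g·°C)

Let T be the final temperature. ΣQ_i = 0:
193·c·(30.3 − 267) + 251·4.18·(30.3 − 12.6) + 230·0.227·(30.3 − 12.6) = 0
-45683 c = -19495
c = -19495/-45683 ≈ 0.4267 J/(g·°C)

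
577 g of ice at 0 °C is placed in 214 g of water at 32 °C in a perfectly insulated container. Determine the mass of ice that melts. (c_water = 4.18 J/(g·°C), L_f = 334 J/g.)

m_melted ≈ 85.7 g

Heat available from the water dropping to 0 °C: 214×4.18×32 = 28625 J.
To melt every bit of ice: 577×334 = 192718 J.
That's not enough to melt it all — equilibrium is at 0 °C with ice remaining.
m_melt = 28625 / L_f = 85.7 g.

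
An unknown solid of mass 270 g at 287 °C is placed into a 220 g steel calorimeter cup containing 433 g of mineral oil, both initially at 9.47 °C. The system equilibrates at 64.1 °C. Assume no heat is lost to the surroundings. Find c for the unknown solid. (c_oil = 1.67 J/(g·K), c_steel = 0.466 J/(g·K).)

c ≈ 0.749 J/(g·K)

Taking heat into each body as positive, Σ m c ΔT = 0:
270·c·(64.1 − 287) + 433·1.67·(64.1 − 9.47) + 220·0.466·(64.1 − 9.47) = 0
-60183 c = -45104
c = -45104/-60183 ≈ 0.7495 J/(g·K)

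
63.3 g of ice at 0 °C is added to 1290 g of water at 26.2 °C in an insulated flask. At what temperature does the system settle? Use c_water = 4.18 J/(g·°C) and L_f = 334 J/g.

Energy conservation, ΣQ = 0:
fusion: m_ice L_f = 63.3·334 = 21142
  meltwater 0→T: 63.3·4.18·T = 264.59 T
  water: 5392.2(T − 26.2)
5656.8 T = 141276 − 21142 = 120133
T ≈ 21.24 °C. Since T > 0 °C, the all-ice-melts assumption holds.

T_f ≈ 21.2 °C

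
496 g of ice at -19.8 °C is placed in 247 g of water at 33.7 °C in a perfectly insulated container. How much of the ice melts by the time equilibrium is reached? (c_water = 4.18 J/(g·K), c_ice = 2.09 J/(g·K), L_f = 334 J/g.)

m_melted ≈ 42.7 g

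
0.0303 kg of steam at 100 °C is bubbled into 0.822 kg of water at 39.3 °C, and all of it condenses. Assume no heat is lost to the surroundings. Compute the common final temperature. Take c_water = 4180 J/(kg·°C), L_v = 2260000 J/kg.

Conservation of energy gives ΣQ = 0:
latent heat released on condensation: 0.0303×2260000 = 68478; condensate cools 100→T: 0.0303×4180×(T − 100) = 126.65(T − 100); water warms: 0.822×4180×(T − 39.3) = 3436(T − 39.3)
3562.6 T = 68478 + 12665 + 135033 = 216177
T ≈ 60.68 °C, under the boiling point, so the assumption holds.

T_f ≈ 60.7 °C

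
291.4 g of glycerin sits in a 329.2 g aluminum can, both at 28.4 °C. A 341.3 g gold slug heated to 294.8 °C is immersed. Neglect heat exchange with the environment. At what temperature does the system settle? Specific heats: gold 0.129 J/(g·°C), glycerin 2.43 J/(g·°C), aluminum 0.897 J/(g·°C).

T_f ≈ 39.6 °C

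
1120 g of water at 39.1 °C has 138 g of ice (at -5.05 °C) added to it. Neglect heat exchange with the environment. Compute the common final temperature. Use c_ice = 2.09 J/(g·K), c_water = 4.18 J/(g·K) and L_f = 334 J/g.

Setting the total heat transfer to zero:
ice -5.05→0 °C: 138·2.09·5.05 = 1456.5; fusion: m_ice L_f = 138·334 = 46092; warm the meltwater: 576.84 T; water: 4681.6(T − 39.1)
5258.4 T = 183051 − 47549 = 135502
T ≈ 25.77 °C — above 0 °C, consistent with complete melting.

T_f ≈ 25.8 °C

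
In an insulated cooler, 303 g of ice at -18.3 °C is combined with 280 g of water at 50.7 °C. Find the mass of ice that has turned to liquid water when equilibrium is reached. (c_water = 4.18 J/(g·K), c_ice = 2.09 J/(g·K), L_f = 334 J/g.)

m_melted ≈ 143 g

Water can give up m c ΔT = 280×4.18×50.7 = 59339 J before reaching 0 °C.
Warming the ice to 0 °C takes 303×2.09×18.3 = 11589 J, leaving 47750 J for melting.
Fully melting the ice requires m_ice L_f = 303×334 = 101202 J.
Since 47750 < 101202 J, not all the ice melts; equilibrium is at 0 °C.
Mass melted = 47750/334 ≈ 143 g.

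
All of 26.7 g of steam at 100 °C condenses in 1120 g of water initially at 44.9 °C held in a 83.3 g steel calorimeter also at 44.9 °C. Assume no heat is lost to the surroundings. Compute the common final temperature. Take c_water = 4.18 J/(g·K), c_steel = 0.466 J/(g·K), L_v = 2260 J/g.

T_f ≈ 58.7 °C

Setting the total heat transfer to zero:
condense steam: −26.7×2260 = −60342; condensed water 100 °C→T: 111.61(T − 100); water warms: 1120×4.18×(T − 44.9) = 4681.6(T − 44.9); steel cup: 83.3×0.466×(T − 44.9) = 38.82(T − 44.9)
4832 T = 60342 + 11161 + 211947 = 283449
T ≈ 58.66 °C (< 100 °C, so full condensation is consistent).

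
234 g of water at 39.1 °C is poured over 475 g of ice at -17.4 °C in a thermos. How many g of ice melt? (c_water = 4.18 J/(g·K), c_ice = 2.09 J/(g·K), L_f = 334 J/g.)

m_melted ≈ 62.8 g

Cooling the water to 0 °C releases 234·4.18·39.1 = 38244 J.
Of that, 475·2.09·17.4 = 17274 J goes to bring the ice to 0 °C, leaving 20971 J.
Melting all 475 g of ice would need 475·334 = 158650 J.
20971 J < 158650 J, so only part of the ice melts and the system sits at 0 °C.
m_melt = 20971 / L_f = 62.79 g.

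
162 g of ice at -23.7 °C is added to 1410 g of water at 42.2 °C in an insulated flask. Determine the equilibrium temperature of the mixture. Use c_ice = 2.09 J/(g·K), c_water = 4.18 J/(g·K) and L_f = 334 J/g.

T_f ≈ 28.4 °C

Energy conservation, ΣQ = 0:
ice -23.7→0 °C: 162·2.09·23.7 = 8024.3
  fusion: m_ice L_f = 162·334 = 54108
  warm the meltwater: 677.16 T
  water: 5893.8(T − 42.2)
6571 T = 248718 − 62132 = 186586
T ≈ 28.40 °C — above 0 °C, consistent with complete melting.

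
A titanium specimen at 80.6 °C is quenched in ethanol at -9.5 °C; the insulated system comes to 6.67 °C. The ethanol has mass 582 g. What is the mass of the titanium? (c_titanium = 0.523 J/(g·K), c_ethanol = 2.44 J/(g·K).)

m ≈ 594 g

|Q_titanium| = |Q_ethanol|:
m×0.523×(80.6 − 6.67) = 582×2.44×(6.67 − (-9.5))
38.67 m = 22963  ⇒  m ≈ 593.9 g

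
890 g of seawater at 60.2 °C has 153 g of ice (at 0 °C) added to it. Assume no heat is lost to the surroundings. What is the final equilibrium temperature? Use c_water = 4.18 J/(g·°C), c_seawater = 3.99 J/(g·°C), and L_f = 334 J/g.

T_f ≈ 38.8 °C

Heat gained plus heat lost sum to zero:
fusion: m_ice L_f = 153·334 = 51102; meltwater 0→T: 153·4.18·T = 639.54 T; seawater cools: 890·3.99·(T − 60.2) = 3551.1(T − 60.2)
4190.6 T = 213776 − 51102 = 162674
T ≈ 38.82 °C (positive, so assuming full melt was valid).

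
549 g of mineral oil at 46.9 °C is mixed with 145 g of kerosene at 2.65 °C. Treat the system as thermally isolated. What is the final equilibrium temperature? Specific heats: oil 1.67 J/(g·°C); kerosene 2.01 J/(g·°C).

T_f is the heat-capacity-weighted average of the initial temperatures:
T_f = (916.83·46.9 + 291.45·2.65) / (916.83 + 291.45)
    = 43772 / 1208.3 ≈ 36.23 °C

T_f ≈ 36.2 °C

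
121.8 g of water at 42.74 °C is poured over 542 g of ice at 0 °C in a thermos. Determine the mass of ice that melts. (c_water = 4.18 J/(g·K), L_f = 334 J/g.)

Cooling the water to 0 °C releases 121.8·4.18·42.74 = 21760 J.
Fully melting the ice requires m_ice L_f = 542·334 = 181028 J.
Since 21760 < 181028 J, not all the ice melts; equilibrium is at 0 °C.
m_melted·334 = 21760  ⇒  m_melted ≈ 65.15 g.

m_melted ≈ 65.1 g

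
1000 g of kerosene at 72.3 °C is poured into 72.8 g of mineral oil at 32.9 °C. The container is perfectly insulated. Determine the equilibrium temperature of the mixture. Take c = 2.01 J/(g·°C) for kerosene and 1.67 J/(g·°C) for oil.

T_f ≈ 70.1 °C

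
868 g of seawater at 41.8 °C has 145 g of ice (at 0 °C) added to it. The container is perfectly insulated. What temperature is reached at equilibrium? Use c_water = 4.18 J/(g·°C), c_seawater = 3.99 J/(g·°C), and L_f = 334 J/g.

T_f ≈ 23.7 °C

Heat gained plus heat lost sum to zero:
latent heat to melt: 145·334 = 48430; warm the meltwater: 606.1 T; seawater cools: 868·3.99·(T − 41.8) = 3463.3(T − 41.8)
4069.4 T = 144767 − 48430 = 96337
T ≈ 23.67 °C. Since T > 0 °C, the all-ice-melts assumption holds.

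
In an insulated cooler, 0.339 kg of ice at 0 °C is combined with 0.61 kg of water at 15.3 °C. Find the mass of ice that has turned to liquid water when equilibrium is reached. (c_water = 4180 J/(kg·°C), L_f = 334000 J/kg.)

m_melted ≈ 0.117 kg

Heat available from the water dropping to 0 °C: 0.61·4180·15.3 = 39012 J.
To melt every bit of ice: 0.339·334000 = 113226 J.
Since 39012 < 113226 J, not all the ice melts; equilibrium is at 0 °C.
Mass melted = 39012/334000 ≈ 0.1168 kg.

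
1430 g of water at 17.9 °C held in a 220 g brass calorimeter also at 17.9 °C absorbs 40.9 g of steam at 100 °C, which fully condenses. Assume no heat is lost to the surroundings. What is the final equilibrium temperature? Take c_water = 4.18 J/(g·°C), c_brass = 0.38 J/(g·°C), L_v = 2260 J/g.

T_f ≈ 35.0 °C

Taking heat into each body as positive, Σ m c ΔT = 0:
latent heat released on condensation: 40.9·2260 = 92434
  condensed water 100 °C→T: 170.96(T − 100)
  original water: 5977.4(T − 17.9)
  cup: 83.6(T − 17.9)
6232 T = 92434 + 17096 + 108492 = 218022
T ≈ 34.98 °C, under the boiling point, so the assumption holds.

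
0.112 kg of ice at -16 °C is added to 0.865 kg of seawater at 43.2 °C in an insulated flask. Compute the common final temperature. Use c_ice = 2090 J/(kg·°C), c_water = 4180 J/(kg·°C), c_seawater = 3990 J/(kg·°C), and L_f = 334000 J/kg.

T_f ≈ 27.5 °C

Let T be the final temperature. ΣQ_i = 0:
ice -16→0 °C: 0.112×2090×16 = 3745.3
  melt ice: 0.112×334000 = 37408
  meltwater 0→T: 0.112×4180×T = 468.16 T
  seawater: 3451.3(T − 43.2)
3919.5 T = 149098 − 41153 = 107945
T ≈ 27.54 °C (positive, so assuming full melt was valid).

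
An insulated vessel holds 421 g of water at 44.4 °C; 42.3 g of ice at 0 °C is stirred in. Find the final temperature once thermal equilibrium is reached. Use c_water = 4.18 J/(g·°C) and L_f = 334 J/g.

T_f ≈ 33.1 °C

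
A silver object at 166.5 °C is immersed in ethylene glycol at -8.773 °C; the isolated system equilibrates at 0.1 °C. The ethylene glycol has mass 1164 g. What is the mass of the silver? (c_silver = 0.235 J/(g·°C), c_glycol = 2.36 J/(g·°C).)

m ≈ 623 g

Heat lost by the silver = heat gained by the glycol:
m·0.235·(166.5 − 0.1) = 1164·2.36·(0.1 − (-8.773))
39.1 m = 24374  ⇒  m ≈ 623.3 g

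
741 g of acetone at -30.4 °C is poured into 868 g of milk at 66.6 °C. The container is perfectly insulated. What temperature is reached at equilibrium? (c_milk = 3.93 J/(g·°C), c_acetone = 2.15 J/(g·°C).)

T_f ≈ 35.7 °C

With ΣQ=0 the equilibrium temperature is the m·c-weighted mean:
T_f = (3411.2*66.6 + 1593.1*(-30.4)) / (3411.2 + 1593.1)
    = 178757 / 5004.4 ≈ 35.72 °C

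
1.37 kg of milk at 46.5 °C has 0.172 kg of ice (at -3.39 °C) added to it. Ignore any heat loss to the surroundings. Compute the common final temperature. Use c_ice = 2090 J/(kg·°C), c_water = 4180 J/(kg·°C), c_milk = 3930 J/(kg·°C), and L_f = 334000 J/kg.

T_f ≈ 31.4 °C

Setting the total heat transfer to zero:
ice -3.39→0 °C: 0.172×2090×3.39 = 1218.6; melt ice: 0.172×334000 = 57448; warm the meltwater: 718.96 T; milk: 5384.1(T − 46.5)
6103.1 T = 250361 − 58667 = 191694
T ≈ 31.41 °C. Since T > 0 °C, the all-ice-melts assumption holds.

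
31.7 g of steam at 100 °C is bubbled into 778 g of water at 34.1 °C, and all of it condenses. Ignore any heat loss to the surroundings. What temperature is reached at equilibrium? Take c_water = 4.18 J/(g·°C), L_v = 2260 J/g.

T_f ≈ 57.8 °C

Taking heat into each body as positive, Σ m c ΔT = 0:
latent heat released on condensation: 31.7×2260 = 71642
  condensed water 100 °C→T: 132.51(T − 100)
  original water: 3252(T − 34.1)
3384.5 T = 71642 + 13251 + 110895 = 195787
T ≈ 57.85 °C, under the boiling point, so the assumption holds.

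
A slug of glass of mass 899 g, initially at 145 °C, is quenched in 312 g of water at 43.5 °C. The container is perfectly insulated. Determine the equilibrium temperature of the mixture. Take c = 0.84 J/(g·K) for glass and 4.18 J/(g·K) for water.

Heat gained plus heat lost sum to zero:
899×0.84×(T − 145) + 312×4.18×(T − 43.5) = 0
755.16(T − 145) + 1304.2(T − 43.5) = 0
2059.3 T = 166229
T = 166229 / 2059.3 = 80.7 °C

T_f ≈ 80.7 °C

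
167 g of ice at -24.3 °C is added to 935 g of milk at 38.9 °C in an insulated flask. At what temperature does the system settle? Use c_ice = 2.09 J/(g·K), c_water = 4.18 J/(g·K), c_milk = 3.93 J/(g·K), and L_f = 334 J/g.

T_f ≈ 18.0 °C

Conservation of energy gives ΣQ = 0:
ice -24.3→0 °C: 167×2.09×24.3 = 8481.4
  latent heat to melt: 167×334 = 55778
  meltwater 0→T: 167×4.18×T = 698.06 T
  milk: 3674.6(T − 38.9)
4372.6 T = 142940 − 64259 = 78681
T ≈ 17.99 °C (positive, so assuming full melt was valid).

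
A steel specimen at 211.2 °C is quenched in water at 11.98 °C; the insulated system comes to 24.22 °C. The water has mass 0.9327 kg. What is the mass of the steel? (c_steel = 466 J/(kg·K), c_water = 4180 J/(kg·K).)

m ≈ 0.548 kg

Heat lost by the steel = heat gained by the water:
m×466×(211.2 − 24.22) = 0.9327×4180×(24.22 − 11.98)
87133 m = 47720  ⇒  m ≈ 0.5477 kg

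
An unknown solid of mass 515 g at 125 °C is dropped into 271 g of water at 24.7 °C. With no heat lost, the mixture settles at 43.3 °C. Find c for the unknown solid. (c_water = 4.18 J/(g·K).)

c ≈ 0.501 J/(g·K)

Heat lost by the unknown solid = heat gained by the water:
515·c·(125 − 43.3) = 271·4.18·(43.3 − 24.7)
42076 c = 21070  ⇒  c ≈ 0.5008 J/(g·K)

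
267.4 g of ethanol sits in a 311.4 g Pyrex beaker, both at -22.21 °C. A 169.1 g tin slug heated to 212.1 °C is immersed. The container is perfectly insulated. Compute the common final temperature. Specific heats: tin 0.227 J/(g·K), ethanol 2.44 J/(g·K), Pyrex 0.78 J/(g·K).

T_f ≈ -12.6 °C

T_f = Σ m_i c_i T_i / Σ m_i c_i:
T_f = (38.39·212.1 + 652.46·(-22.21) + 242.89·(-22.21)) / (38.39 + 652.46 + 242.89)
    = -11744 / 933.73 ≈ -12.58 °C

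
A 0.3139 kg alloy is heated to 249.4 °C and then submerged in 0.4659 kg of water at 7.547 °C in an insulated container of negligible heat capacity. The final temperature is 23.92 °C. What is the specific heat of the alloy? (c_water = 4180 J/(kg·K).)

Heat gained plus heat lost sum to zero:
0.3139·c·(23.92 − 249.4) + 0.4659·4180·(23.92 − 7.547) = 0
-70.78 c = -31886
c = -31886/-70.78 ≈ 450.5 J/(kg·K)

c ≈ 451 J/(kg·K)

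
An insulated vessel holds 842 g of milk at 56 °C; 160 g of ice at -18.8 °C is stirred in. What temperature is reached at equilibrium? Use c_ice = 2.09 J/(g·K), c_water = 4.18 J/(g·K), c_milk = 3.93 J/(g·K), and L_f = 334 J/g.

Taking heat into each body as positive, Σ m c ΔT = 0:
ice -18.8→0 °C: 160×2.09×18.8 = 6286.7; melt ice: 160×334 = 53440; meltwater 0→T: 160×4.18×T = 668.8 T; milk: 3309.1(T − 56)
3977.9 T = 185307 − 59727 = 125581
T ≈ 31.57 °C (positive, so assuming full melt was valid).

T_f ≈ 31.6 °C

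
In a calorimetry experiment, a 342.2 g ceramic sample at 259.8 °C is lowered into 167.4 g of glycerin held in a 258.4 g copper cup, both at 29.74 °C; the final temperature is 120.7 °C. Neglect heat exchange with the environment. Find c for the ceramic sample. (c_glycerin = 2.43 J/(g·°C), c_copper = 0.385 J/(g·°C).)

c ≈ 0.967 J/(g·°C)

Conservation of energy gives ΣQ = 0:
342.2·c·(120.7 − 259.8) + 167.4·2.43·(120.7 − 29.74) + 258.4·0.385·(120.7 − 29.74) = 0
-47600 c = -46050
c = -46050/-47600 ≈ 0.9674 J/(g·°C)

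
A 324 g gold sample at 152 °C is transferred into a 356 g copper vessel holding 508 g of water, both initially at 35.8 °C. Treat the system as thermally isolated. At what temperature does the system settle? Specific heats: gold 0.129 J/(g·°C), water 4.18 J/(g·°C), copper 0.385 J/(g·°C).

T_f ≈ 37.9 °C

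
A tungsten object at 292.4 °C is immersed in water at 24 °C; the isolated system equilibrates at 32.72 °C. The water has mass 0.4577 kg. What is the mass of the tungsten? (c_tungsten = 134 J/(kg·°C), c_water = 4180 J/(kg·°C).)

Net heat exchanged in the isolated system is zero:
m×134×(32.72 − 292.4) + 0.4577×4180×(32.72 − 24) = 0
-34797 m = -16683
m = -16683/-34797 ≈ 0.4794 kg

m ≈ 0.479 kg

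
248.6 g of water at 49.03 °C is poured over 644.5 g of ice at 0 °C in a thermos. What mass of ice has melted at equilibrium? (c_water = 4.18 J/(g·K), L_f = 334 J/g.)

m_melted ≈ 153 g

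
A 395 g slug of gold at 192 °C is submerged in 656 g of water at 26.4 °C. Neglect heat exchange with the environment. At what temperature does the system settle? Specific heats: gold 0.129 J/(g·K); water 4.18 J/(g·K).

T_f ≈ 29.4 °C

Set heat shed by the hot body equal to heat absorbed by the cold body:
395×0.129×(192 − T) = 656×4.18×(T − 26.4)
50.95(192 − T) = 2742.1(T − 26.4)
2793 T = 82174  ⇒  T ≈ 29.42 °C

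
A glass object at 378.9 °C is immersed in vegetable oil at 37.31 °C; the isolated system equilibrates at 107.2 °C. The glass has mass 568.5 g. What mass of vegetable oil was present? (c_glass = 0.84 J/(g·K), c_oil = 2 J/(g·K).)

m ≈ 928 g

|Q_glass| = |Q_oil|:
568.5×0.84×(378.9 − 107.2) = m×2×(107.2 − 37.31)
139.78 m = 129748  ⇒  m ≈ 928.2 g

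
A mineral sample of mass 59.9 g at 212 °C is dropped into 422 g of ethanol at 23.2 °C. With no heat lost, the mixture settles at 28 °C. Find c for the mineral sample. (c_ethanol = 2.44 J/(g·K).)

Heat lost by the mineral sample = heat gained by the ethanol:
59.9×c×(212 − 28) = 422×2.44×(28 − 23.2)
11022 c = 4942.5  ⇒  c ≈ 0.4484 J/(g·K)

c ≈ 0.448 J/(g·K)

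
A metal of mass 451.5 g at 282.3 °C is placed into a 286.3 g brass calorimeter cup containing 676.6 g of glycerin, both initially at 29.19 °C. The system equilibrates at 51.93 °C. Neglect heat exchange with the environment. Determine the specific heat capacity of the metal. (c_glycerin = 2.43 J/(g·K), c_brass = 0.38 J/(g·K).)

c ≈ 0.383 J/(g·K)

Let T be the final temperature. ΣQ_i = 0:
451.5·c·(51.93 − 282.3) + 676.6·2.43·(51.93 − 29.19) + 286.3·0.38·(51.93 − 29.19) = 0
-104012 c = -39862
c = -39862/-104012 ≈ 0.3832 J/(g·K)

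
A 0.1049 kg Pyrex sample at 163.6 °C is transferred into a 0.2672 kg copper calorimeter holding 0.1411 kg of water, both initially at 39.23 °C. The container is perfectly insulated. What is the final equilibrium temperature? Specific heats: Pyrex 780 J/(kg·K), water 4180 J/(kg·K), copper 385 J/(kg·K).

T_f ≈ 52.4 °C

Energy conservation, ΣQ = 0:
0.1049×780×(T − 163.6) + 0.1411×4180×(T − 39.23) + 0.2672×385×(T − 39.23) = 0
81.82(T − 163.6) + 589.8(T − 39.23) + 102.87(T − 39.23) = 0
774.49 T = 40560
T ≈ 52.37 °C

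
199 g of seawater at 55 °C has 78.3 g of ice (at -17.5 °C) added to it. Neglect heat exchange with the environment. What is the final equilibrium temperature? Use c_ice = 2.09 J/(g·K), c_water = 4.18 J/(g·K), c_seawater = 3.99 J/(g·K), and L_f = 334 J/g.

Conservation of energy gives ΣQ = 0:
warm ice to 0 °C: 78.3×2.09×(0 − (-17.5)) = 2863.8; fusion: m_ice L_f = 78.3×334 = 26152; warm the meltwater: 327.29 T; seawater cools: 199×3.99×(T − 55) = 794.01(T − 55)
1121.3 T = 43671 − 29016 = 14655
T ≈ 13.07 °C (positive, so assuming full melt was valid).

T_f ≈ 13.1 °C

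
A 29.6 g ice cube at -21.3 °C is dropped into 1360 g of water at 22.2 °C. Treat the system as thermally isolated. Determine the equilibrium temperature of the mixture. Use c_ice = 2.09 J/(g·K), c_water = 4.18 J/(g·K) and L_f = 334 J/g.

Energy balance with sensible and latent terms:
ice -21.3→0 °C: 29.6·2.09·21.3 = 1317.7
  latent heat to melt: 29.6·334 = 9886.4
  warm the meltwater: 123.73 T
  water: 5684.8(T − 22.2)
5808.5 T = 126203 − 11204 = 114998
T ≈ 19.80 °C (positive, so assuming full melt was valid).

T_f ≈ 19.8 °C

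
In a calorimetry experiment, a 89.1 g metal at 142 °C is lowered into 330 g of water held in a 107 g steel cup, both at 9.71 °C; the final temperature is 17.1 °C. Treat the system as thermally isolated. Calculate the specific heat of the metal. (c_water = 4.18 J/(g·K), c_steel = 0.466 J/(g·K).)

c ≈ 0.949 J/(g·K)

Energy conservation, ΣQ = 0:
89.1×c×(17.1 − 142) + 330×4.18×(17.1 − 9.71) + 107×0.466×(17.1 − 9.71) = 0
-11129 c = -10562
c = -10562/-11129 ≈ 0.9491 J/(g·K)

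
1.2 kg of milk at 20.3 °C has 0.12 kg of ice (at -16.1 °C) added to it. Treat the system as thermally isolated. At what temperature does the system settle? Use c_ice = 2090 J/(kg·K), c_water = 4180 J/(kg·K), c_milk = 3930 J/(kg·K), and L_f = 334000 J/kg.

T_f ≈ 9.9 °C

Heat gained plus heat lost sum to zero:
ice -16.1→0 °C: 0.12·2090·16.1 = 4037.9; fusion: m_ice L_f = 0.12·334000 = 40080; meltwater 0→T: 0.12·4180·T = 501.6 T; milk cools: 1.2·3930·(T − 20.3) = 4716(T − 20.3)
5217.6 T = 95735 − 44118 = 51617
T ≈ 9.89 °C — above 0 °C, consistent with complete melting.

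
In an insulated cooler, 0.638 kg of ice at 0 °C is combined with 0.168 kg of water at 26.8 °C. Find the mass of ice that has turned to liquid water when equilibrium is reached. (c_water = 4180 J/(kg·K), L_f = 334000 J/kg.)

m_melted ≈ 0.0563 kg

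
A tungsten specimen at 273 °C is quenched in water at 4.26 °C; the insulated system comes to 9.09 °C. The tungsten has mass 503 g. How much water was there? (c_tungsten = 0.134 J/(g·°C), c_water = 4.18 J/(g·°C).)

m ≈ 881 g

Setting the total heat transfer to zero:
503×0.134×(9.09 − 273) + m×4.18×(9.09 − 4.26) = 0
20.19 m = 17788
m = 17788/20.19 ≈ 881.1 g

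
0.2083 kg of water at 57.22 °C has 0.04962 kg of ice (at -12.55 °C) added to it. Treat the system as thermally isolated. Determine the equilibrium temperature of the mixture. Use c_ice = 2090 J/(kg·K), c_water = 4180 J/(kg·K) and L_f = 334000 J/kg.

Sum of m c ΔT and latent-heat terms is zero:
ice -12.55→0 °C: 0.04962·2090·12.55 = 1301.5; melt ice: 0.04962·334000 = 16573; meltwater 0→T: 0.04962·4180·T = 207.41 T; water: 870.69(T − 57.22)
1078.1 T = 49821 − 17875 = 31947
T ≈ 29.63 °C — above 0 °C, consistent with complete melting.

T_f ≈ 29.6 °C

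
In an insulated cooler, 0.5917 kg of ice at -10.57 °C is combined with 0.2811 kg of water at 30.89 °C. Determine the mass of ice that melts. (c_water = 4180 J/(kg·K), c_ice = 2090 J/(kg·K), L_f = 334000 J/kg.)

Water can give up m c ΔT = 0.2811·4180·30.89 = 36296 J before reaching 0 °C.
Warming the ice to 0 °C takes 0.5917·2090·10.57 = 13071 J, leaving 23224 J for melting.
Melting all 0.5917 kg of ice would need 0.5917·334000 = 197628 J.
23224 J < 197628 J, so only part of the ice melts and the system sits at 0 °C.
m_melt = 23224 / L_f = 0.06953 kg.

m_melted ≈ 0.0695 kg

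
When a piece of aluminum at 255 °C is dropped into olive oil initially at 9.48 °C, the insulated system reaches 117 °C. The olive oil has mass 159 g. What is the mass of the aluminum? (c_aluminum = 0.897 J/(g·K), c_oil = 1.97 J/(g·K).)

Setting the total heat transfer to zero:
m×0.897×(117 − 255) + 159×1.97×(117 − 9.48) = 0
-123.79 m = -33678
m = -33678/-123.79 ≈ 272.1 g

m ≈ 272 g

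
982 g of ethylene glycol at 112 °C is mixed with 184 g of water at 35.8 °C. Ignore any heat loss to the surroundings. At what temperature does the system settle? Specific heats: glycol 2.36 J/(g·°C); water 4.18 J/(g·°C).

T_f ≈ 93.0 °C

T_f is the heat-capacity-weighted average of the initial temperatures:
T_f = (2317.5×112 + 769.12×35.8) / (2317.5 + 769.12)
    = 287097 / 3086.6 ≈ 93.01 °C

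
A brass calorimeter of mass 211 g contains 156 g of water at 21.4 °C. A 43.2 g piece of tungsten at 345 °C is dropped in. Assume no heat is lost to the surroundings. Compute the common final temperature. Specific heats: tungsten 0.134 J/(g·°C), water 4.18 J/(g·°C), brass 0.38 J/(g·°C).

T_f ≈ 23.9 °C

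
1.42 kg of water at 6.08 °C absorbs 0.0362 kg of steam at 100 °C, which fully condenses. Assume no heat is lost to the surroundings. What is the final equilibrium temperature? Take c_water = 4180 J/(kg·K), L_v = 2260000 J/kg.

T_f ≈ 21.9 °C

Let T be the final temperature. ΣQ_i = 0:
condense steam: −0.0362×2260000 = −81812; condensate cools 100→T: 0.0362×4180×(T − 100) = 151.32(T − 100); water warms: 1.42×4180×(T − 6.08) = 5935.6(T − 6.08)
6086.9 T = 81812 + 15132 + 36088 = 133032
T ≈ 21.86 °C — below 100 °C, confirming all the steam condensed.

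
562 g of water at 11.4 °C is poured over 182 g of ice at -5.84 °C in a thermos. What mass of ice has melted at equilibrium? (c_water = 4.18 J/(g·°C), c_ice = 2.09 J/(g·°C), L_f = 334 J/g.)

Water can give up m c ΔT = 562·4.18·11.4 = 26780 J before reaching 0 °C.
Of that, 182·2.09·5.84 = 2221.4 J goes to bring the ice to 0 °C, leaving 24559 J.
Melting all 182 g of ice would need 182·334 = 60788 J.
Since 24559 < 60788 J, not all the ice melts; equilibrium is at 0 °C.
m_melted·334 = 24559  ⇒  m_melted ≈ 73.53 g.

m_melted ≈ 73.5 g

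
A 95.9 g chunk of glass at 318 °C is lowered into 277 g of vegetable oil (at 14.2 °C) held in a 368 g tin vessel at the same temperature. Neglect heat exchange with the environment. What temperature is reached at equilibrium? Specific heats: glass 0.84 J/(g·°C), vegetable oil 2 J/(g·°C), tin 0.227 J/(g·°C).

Heat gained plus heat lost sum to zero:
95.9×0.84×(T − 318) + 277×2×(T − 14.2) + 368×0.227×(T − 14.2) = 0
80.56(T − 318) + 554(T − 14.2) + 83.54(T − 14.2) = 0
(80.56 + 554 + 83.54) T = 80.56×318 + 554×14.2 + 83.54×14.2
T = 34670 / 718.09 = 48.3 °C

T_f ≈ 48.3 °C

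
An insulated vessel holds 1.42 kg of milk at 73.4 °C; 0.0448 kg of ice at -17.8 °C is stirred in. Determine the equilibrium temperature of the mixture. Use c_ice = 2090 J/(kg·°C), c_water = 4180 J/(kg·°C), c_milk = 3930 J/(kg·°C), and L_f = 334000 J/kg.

Energy balance with sensible and latent terms:
ice -17.8→0 °C: 0.0448×2090×17.8 = 1666.6; latent heat to melt: 0.0448×334000 = 14963; meltwater 0→T: 0.0448×4180×T = 187.26 T; milk: 5580.6(T − 73.4)
5767.9 T = 409616 − 16630 = 392986
T ≈ 68.13 °C — above 0 °C, consistent with complete melting.

T_f ≈ 68.1 °C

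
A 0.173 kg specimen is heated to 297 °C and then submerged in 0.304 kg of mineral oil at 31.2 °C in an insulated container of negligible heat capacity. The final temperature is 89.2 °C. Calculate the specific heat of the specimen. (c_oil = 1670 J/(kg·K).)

c ≈ 819 J/(kg·K)

Heat lost by the specimen = heat gained by the oil:
0.173·c·(297 − 89.2) = 0.304·1670·(89.2 − 31.2)
35.95 c = 29445  ⇒  c ≈ 819.1 J/(kg·K)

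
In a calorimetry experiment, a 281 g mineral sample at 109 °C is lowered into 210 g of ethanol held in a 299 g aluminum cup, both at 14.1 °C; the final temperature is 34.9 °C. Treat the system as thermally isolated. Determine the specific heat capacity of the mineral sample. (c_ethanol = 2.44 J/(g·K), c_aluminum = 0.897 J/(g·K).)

Taking heat into each body as positive, Σ m c ΔT = 0:
281·c·(34.9 − 109) + 210·2.44·(34.9 − 14.1) + 299·0.897·(34.9 − 14.1) = 0
-20822 c = -16237
c = -16237/-20822 ≈ 0.7798 J/(g·K)

c ≈ 0.78 J/(g·K)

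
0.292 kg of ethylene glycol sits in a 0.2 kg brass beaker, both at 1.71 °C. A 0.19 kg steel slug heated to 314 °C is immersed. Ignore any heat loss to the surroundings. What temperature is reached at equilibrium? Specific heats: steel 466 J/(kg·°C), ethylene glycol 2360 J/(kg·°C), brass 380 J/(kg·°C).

Setting the total heat transfer to zero:
0.19×466×(T − 314) + 0.292×2360×(T − 1.71) + 0.2×380×(T − 1.71) = 0
88.54(T − 314) + 689.12(T − 1.71) + 76(T − 1.71) = 0
853.66 T = 29110
T ≈ 34.10 °C

T_f ≈ 34.1 °C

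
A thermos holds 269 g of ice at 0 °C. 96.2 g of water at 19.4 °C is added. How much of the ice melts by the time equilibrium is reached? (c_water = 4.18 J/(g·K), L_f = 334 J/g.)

Heat available from the water dropping to 0 °C: 96.2·4.18·19.4 = 7801.1 J.
To melt every bit of ice: 269·334 = 89846 J.
7801.1 J < 89846 J, so only part of the ice melts and the system sits at 0 °C.
m_melt = 7801.1 / L_f = 23.36 g.

m_melted ≈ 23.4 g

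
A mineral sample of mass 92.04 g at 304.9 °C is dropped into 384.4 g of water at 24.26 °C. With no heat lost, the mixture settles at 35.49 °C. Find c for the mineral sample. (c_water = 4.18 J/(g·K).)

Net heat exchanged in the isolated system is zero:
92.04×c×(35.49 − 304.9) + 384.4×4.18×(35.49 − 24.26) = 0
-24796 c = -18044
c = -18044/-24796 ≈ 0.7277 J/(g·K)

c ≈ 0.728 J/(g·K)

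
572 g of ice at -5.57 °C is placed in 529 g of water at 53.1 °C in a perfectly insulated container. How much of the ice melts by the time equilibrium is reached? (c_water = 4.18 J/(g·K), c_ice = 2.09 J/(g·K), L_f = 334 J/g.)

Water can give up m c ΔT = 529·4.18·53.1 = 117416 J before reaching 0 °C.
Warming the ice to 0 °C takes 572·2.09·5.57 = 6658.8 J, leaving 110757 J for melting.
To melt every bit of ice: 572·334 = 191048 J.
110757 J < 191048 J, so only part of the ice melts and the system sits at 0 °C.
m_melted·334 = 110757  ⇒  m_melted ≈ 331.6 g.

m_melted ≈ 332 g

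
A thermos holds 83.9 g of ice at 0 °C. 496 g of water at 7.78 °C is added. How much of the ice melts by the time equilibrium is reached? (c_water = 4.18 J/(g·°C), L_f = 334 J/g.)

m_melted ≈ 48.3 g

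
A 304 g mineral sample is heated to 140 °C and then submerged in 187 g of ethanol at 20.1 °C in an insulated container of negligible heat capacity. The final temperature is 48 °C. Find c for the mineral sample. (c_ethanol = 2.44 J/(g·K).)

Conservation of energy gives ΣQ = 0:
304·c·(48 − 140) + 187·2.44·(48 − 20.1) = 0
-27968 c = -12730
c = -12730/-27968 ≈ 0.4552 J/(g·K)

c ≈ 0.455 J/(g·K)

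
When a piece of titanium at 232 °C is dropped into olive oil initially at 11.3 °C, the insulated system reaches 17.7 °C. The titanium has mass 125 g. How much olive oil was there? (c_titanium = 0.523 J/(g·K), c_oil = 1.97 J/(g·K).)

m ≈ 1110 g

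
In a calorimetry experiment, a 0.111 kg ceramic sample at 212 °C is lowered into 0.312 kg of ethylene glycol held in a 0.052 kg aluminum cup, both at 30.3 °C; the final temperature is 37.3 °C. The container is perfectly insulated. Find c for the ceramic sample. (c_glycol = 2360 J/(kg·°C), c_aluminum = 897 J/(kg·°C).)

Taking heat into each body as positive, Σ m c ΔT = 0:
0.111×c×(37.3 − 212) + 0.312×2360×(37.3 − 30.3) + 0.052×897×(37.3 − 30.3) = 0
-19.39 c = -5480.7
c = -5480.7/-19.39 ≈ 282.6 J/(kg·°C)

c ≈ 283 J/(kg·°C)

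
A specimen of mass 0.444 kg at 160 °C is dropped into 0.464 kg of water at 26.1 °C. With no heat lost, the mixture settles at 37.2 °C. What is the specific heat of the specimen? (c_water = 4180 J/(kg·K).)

c ≈ 395 J/(kg·K)

Heat lost by the specimen = heat gained by the water:
0.444·c·(160 − 37.2) = 0.464·4180·(37.2 − 26.1)
54.52 c = 21529  ⇒  c ≈ 394.9 J/(kg·K)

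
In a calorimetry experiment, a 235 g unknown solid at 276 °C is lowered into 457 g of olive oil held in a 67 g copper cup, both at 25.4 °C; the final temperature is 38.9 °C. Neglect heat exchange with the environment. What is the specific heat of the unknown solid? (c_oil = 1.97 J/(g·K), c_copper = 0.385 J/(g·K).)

Net heat exchanged in the isolated system is zero:
235·c·(38.9 − 276) + 457·1.97·(38.9 − 25.4) + 67·0.385·(38.9 − 25.4) = 0
-55718 c = -12502
c = -12502/-55718 ≈ 0.2244 J/(g·K)

c ≈ 0.224 J/(g·K)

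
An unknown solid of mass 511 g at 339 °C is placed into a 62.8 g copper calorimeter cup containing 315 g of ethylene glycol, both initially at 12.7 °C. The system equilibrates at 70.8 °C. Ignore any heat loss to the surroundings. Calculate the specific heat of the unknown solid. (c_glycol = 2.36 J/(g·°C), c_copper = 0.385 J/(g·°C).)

Let T be the final temperature. ΣQ_i = 0:
511×c×(70.8 − 339) + 315×2.36×(70.8 − 12.7) + 62.8×0.385×(70.8 − 12.7) = 0
-137050 c = -44596
c = -44596/-137050 ≈ 0.3254 J/(g·°C)

c ≈ 0.325 J/(g·°C)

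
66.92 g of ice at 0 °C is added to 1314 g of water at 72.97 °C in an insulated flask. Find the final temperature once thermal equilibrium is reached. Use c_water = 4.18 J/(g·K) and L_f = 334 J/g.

T_f ≈ 65.6 °C

Sum of m c ΔT and latent-heat terms is zero:
fusion: m_ice L_f = 66.92×334 = 22351; meltwater 0→T: 66.92×4.18×T = 279.73 T; water cools: 1314×4.18×(T − 72.97) = 5492.5(T − 72.97)
5772.2 T = 400789 − 22351 = 378438
T ≈ 65.56 °C — above 0 °C, consistent with complete melting.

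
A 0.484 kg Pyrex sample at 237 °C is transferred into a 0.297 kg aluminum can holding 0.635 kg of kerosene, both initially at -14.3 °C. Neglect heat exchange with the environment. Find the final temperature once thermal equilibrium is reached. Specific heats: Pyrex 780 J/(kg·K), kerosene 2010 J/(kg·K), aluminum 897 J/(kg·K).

T_f ≈ 35.1 °C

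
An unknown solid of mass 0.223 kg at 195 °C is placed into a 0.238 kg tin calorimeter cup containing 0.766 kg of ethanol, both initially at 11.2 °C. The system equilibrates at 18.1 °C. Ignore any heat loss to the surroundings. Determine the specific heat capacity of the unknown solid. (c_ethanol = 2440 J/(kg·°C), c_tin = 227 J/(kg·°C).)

c ≈ 336 J/(kg·°C)

Setting the total heat transfer to zero:
0.223×c×(18.1 − 195) + 0.766×2440×(18.1 − 11.2) + 0.238×227×(18.1 − 11.2) = 0
-39.45 c = -13269
c = -13269/-39.45 ≈ 336.4 J/(kg·°C)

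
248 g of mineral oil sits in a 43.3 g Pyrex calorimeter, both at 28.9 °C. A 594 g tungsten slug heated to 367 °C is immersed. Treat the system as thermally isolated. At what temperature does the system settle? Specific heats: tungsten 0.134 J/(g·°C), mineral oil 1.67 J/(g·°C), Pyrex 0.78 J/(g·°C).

Conservation of energy gives ΣQ = 0:
594·0.134·(T − 367) + 248·1.67·(T − 28.9) + 43.3·0.78·(T − 28.9) = 0
527.53 T = 42157
T = 42157 / 527.53 = 79.9 °C

T_f ≈ 79.9 °C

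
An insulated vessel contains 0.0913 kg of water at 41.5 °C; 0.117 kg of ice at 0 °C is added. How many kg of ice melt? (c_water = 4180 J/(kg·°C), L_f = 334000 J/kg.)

m_melted ≈ 0.0474 kg

Heat available from the water dropping to 0 °C: 0.0913·4180·41.5 = 15838 J.
To melt every bit of ice: 0.117·334000 = 39078 J.
That's not enough to melt it all — equilibrium is at 0 °C with ice remaining.
m_melted·334000 = 15838  ⇒  m_melted ≈ 0.04742 kg.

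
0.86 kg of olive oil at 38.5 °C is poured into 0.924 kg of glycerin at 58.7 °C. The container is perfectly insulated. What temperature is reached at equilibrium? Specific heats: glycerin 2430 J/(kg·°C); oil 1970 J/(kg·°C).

T_f ≈ 50.0 °C

With ΣQ=0 the equilibrium temperature is the m·c-weighted mean:
T_f = (2245.3×58.7 + 1694.2×38.5) / (2245.3 + 1694.2)
    = 197027 / 3939.5 ≈ 50.01 °C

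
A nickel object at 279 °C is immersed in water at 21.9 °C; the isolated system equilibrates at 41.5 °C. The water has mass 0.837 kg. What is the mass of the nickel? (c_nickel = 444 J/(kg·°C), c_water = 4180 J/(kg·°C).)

m ≈ 0.65 kg

Net heat exchanged in the isolated system is zero:
m·444·(41.5 − 279) + 0.837·4180·(41.5 − 21.9) = 0
-105450 m = -68574
m = -68574/-105450 ≈ 0.6503 kg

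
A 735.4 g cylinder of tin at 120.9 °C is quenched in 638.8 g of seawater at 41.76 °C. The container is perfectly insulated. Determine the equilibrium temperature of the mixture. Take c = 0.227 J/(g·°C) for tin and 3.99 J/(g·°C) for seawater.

T_f ≈ 46.6 °C

Let T be the final temperature. ΣQ_i = 0:
735.4×0.227×(T − 120.9) + 638.8×3.99×(T − 41.76) = 0
166.94(T − 120.9) + 2548.8(T − 41.76) = 0
(166.94 + 2548.8) T = 166.94×120.9 + 2548.8×41.76
T = 126621/2715.7 ≈ 46.62 °C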